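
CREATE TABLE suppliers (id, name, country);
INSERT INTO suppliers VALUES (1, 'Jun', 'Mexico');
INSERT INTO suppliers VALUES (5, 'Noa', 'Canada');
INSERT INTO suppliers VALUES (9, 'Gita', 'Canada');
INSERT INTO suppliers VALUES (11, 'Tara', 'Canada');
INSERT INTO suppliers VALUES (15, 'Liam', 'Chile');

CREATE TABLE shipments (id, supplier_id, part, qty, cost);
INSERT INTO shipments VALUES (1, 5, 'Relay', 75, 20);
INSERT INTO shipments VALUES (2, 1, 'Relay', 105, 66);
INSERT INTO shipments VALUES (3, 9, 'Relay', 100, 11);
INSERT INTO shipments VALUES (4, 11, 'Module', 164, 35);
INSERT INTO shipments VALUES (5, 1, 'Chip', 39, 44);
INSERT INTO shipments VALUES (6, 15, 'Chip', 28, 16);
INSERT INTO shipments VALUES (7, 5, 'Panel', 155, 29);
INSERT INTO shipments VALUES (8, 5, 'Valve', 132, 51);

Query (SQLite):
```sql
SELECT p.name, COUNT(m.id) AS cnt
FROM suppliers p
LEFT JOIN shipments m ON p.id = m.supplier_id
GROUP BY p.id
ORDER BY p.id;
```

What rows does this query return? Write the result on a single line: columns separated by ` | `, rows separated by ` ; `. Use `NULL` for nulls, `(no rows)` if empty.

Jun | 2 ; Noa | 3 ; Gita | 1 ; Tara | 1 ; Liam | 1

LEFT JOIN keeps every suppliers row; unmatched ones get NULL for shipments columns.
Group by suppliers.id and compute COUNT(m.id). COUNT(col) of an all-NULL group is 0.
  1: ids {2, 5} → COUNT(m.id)=2
  5: ids {1, 7, 8} → COUNT(m.id)=3
  9: ids {3} → COUNT(m.id)=1
  11: ids {4} → COUNT(m.id)=1
  15: ids {6} → COUNT(m.id)=1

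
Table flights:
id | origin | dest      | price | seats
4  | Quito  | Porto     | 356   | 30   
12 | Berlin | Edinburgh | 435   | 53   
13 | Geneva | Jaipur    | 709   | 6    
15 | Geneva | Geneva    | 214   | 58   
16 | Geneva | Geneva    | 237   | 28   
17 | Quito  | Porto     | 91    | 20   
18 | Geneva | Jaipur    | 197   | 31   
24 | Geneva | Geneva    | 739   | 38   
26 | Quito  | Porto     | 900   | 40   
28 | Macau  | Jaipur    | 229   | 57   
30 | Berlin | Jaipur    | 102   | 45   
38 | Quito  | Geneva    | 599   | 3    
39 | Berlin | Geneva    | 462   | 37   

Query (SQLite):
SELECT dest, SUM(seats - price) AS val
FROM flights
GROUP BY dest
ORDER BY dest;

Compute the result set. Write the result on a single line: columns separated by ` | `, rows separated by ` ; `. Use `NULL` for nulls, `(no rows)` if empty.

Edinburgh | -382 ; Geneva | -2087 ; Jaipur | -1098 ; Porto | -1257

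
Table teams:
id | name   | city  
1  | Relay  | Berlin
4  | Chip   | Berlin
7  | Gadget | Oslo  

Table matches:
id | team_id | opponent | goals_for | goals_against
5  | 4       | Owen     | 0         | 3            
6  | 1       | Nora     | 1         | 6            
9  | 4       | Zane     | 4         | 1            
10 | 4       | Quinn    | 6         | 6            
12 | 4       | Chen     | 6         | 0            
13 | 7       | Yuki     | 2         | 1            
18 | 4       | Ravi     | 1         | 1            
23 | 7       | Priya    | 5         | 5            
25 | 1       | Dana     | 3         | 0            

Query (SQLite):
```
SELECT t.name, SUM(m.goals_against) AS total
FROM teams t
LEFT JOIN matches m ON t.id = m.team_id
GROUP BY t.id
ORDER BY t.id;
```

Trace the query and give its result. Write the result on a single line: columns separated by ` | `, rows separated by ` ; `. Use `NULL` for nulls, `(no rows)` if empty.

LEFT JOIN keeps every teams row; unmatched ones get NULL for matches columns.
Group by teams.id and compute SUM(m.goals_against). SUM over an all-NULL group is NULL.
  1: ids {6, 25} → SUM(m.goals_against)=6
  4: ids {5, 9, 10, 12, 18} → SUM(m.goals_against)=11
  7: ids {13, 23} → SUM(m.goals_against)=6

Relay | 6 ; Chip | 11 ; Gadget | 6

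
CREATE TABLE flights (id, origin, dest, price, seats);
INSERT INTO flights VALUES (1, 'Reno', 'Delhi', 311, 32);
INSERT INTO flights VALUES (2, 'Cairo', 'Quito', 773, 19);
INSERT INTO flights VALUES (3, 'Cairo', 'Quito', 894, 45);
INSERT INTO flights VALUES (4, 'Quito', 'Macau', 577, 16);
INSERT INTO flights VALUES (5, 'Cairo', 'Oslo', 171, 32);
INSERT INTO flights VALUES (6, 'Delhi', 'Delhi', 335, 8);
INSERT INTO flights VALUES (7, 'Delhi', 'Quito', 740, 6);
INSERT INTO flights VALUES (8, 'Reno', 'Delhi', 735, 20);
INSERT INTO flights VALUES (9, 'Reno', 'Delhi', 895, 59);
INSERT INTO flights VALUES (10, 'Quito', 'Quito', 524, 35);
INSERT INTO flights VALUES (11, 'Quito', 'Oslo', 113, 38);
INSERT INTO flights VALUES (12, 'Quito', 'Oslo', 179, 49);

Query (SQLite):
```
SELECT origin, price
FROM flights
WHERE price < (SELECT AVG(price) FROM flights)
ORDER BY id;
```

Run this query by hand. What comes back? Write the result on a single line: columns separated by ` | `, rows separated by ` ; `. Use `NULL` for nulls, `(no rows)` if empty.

Reno | 311 ; Cairo | 171 ; Delhi | 335 ; Quito | 113 ; Quito | 179

Scalar subquery: AVG(price) over all flights rows = 520.583333 (≈; comparison uses full precision).
Keep rows where price < that value.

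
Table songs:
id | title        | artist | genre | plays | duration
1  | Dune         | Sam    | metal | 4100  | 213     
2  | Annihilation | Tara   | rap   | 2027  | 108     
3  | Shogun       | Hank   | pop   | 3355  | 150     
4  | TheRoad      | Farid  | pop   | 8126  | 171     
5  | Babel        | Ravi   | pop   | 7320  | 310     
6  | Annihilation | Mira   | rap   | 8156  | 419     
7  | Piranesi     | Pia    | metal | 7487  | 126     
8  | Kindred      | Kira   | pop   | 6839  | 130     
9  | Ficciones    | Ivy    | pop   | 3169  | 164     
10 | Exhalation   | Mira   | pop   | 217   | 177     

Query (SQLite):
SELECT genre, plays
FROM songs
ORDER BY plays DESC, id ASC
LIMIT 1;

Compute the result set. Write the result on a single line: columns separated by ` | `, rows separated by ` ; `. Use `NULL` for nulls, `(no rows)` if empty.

rap | 8156

Sort by plays desc, tiebreak id asc: (8156, id=6), (8126, id=4), (7487, id=7), (7320, id=5) …. Take first 1.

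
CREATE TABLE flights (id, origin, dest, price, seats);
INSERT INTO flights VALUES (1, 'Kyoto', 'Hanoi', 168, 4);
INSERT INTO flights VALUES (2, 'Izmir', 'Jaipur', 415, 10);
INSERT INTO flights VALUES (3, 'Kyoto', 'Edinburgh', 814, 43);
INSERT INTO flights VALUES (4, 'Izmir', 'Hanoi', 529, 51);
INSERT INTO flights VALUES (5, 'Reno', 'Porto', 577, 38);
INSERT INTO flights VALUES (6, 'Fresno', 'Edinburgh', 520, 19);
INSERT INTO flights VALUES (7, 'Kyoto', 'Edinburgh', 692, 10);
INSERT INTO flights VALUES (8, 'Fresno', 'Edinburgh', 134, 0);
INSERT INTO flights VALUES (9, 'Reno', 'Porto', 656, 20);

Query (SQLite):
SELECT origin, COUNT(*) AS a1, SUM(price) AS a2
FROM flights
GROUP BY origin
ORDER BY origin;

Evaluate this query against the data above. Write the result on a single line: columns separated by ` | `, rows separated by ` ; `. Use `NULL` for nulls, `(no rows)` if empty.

Group flights by origin.
Per group compute: COUNT(*), SUM(price).
  Fresno: ids {6, 8} → COUNT(*)=2, SUM(price)=654
  Izmir: ids {2, 4} → COUNT(*)=2, SUM(price)=944
  Kyoto: ids {1, 3, 7} → COUNT(*)=3, SUM(price)=1674
  Reno: ids {5, 9} → COUNT(*)=2, SUM(price)=1233

Fresno | 2 | 654 ; Izmir | 2 | 944 ; Kyoto | 3 | 1674 ; Reno | 2 | 1233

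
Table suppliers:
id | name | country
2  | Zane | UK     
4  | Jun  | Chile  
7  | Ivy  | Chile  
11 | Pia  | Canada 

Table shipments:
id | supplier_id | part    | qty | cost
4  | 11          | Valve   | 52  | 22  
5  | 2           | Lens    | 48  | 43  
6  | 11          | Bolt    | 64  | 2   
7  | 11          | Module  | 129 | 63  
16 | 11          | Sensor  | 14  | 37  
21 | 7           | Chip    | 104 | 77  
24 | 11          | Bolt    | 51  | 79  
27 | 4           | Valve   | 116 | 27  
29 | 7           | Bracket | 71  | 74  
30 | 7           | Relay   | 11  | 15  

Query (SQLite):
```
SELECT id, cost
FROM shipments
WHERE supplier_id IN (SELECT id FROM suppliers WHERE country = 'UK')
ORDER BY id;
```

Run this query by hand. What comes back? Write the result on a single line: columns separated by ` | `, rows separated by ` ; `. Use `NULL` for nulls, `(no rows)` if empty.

5 | 43

Inner query: suppliers.id where country = 'UK'.
Outer: keep shipments rows whose supplier_id is in that set.
Inner query → {2}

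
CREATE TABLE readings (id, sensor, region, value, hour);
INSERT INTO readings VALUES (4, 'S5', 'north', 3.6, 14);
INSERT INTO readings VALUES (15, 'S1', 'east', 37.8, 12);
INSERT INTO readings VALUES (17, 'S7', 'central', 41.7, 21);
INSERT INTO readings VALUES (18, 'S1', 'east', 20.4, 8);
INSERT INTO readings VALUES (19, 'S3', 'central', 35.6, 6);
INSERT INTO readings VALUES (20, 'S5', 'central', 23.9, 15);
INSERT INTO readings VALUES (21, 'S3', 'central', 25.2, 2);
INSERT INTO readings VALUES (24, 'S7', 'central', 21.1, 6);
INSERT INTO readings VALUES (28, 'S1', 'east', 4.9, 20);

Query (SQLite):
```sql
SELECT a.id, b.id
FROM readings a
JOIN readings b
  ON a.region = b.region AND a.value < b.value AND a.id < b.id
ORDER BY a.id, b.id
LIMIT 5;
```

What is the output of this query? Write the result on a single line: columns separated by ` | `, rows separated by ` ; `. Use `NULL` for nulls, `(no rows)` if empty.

Pairs (a,b) with same region, a.value < b.value, a.id < b.id.
region groups: central:{17,19,20,21,24} east:{15,18,28} north:{4}
Ordered by (a.id, b.id); first 5.

20 | 21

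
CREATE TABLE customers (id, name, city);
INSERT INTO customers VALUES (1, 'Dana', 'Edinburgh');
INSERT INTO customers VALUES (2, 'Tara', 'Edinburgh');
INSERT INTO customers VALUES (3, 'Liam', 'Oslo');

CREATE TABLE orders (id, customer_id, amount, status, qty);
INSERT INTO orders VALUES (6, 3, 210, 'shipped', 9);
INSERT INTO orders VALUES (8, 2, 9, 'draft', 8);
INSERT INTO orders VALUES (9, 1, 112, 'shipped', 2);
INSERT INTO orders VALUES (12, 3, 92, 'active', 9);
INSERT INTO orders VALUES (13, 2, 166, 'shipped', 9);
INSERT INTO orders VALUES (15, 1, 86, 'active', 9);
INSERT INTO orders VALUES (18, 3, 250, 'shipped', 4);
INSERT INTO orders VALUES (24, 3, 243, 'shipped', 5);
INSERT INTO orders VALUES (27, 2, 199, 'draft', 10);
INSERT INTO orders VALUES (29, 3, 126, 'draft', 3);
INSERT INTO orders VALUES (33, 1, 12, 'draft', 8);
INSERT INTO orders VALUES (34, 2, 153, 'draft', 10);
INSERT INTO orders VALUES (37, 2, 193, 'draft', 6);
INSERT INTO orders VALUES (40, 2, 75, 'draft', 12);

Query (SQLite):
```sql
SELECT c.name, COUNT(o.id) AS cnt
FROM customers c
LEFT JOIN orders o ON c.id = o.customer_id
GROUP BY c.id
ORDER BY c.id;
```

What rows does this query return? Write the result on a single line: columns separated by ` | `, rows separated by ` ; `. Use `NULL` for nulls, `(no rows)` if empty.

LEFT JOIN keeps every customers row; unmatched ones get NULL for orders columns.
Group by customers.id and compute COUNT(o.id). COUNT(col) of an all-NULL group is 0.
  1: ids {9, 15, 33} → COUNT(o.id)=3
  2: ids {8, 13, 27, 34, 37, 40} → COUNT(o.id)=6
  3: ids {6, 12, 18, 24, 29} → COUNT(o.id)=5

Dana | 3 ; Tara | 6 ; Liam | 5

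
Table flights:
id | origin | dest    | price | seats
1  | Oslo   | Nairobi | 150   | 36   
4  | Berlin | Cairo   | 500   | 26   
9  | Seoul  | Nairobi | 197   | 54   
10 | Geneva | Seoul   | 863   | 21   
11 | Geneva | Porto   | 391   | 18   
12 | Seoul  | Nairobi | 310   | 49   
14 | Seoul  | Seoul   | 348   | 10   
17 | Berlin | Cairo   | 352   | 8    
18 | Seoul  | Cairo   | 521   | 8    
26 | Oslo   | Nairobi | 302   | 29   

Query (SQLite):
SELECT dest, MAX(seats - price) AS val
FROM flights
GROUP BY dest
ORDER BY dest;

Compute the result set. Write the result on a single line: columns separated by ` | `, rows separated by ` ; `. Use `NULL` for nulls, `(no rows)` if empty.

For each row compute seats - price.
Group by dest; take MAX of the expression per group.
  Cairo: ids {4, 17, 18} → MAX(seats - price)=-344
  Nairobi: ids {1, 9, 12, 26} → MAX(seats - price)=-114
  Porto: ids {11} → MAX(seats - price)=-373
  Seoul: ids {10, 14} → MAX(seats - price)=-338

Cairo | -344 ; Nairobi | -114 ; Porto | -373 ; Seoul | -338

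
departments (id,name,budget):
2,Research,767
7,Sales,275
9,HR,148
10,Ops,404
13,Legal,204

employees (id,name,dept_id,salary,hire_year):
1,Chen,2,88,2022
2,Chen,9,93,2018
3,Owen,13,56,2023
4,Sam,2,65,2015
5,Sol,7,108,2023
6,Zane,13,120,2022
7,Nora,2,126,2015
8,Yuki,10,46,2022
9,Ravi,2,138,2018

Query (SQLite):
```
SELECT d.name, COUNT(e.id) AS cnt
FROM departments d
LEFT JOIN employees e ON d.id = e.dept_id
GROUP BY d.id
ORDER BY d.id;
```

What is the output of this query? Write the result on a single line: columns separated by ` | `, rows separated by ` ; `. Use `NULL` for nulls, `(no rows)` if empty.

LEFT JOIN keeps every departments row; unmatched ones get NULL for employees columns.
Group by departments.id and compute COUNT(e.id). COUNT(col) of an all-NULL group is 0.
  2: ids {1, 4, 7, 9} → COUNT(e.id)=4
  7: ids {5} → COUNT(e.id)=1
  9: ids {2} → COUNT(e.id)=1
  10: ids {8} → COUNT(e.id)=1
  13: ids {3, 6} → COUNT(e.id)=2

Research | 4 ; Sales | 1 ; HR | 1 ; Ops | 1 ; Legal | 2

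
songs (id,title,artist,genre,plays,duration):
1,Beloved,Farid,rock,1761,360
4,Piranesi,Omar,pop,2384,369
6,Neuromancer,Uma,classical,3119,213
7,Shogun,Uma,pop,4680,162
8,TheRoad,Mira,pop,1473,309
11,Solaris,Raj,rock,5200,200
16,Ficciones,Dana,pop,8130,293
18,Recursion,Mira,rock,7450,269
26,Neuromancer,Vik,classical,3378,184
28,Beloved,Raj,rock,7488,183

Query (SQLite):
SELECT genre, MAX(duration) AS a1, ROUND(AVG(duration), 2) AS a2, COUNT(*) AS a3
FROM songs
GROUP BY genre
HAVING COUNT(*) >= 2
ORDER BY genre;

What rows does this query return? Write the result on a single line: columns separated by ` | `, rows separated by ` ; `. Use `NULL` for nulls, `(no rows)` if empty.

classical | 213 | 198.5 | 2 ; pop | 369 | 283.25 | 4 ; rock | 360 | 253 | 4

Group songs by genre.
Per group compute: MAX(duration), ROUND(AVG(duration), 2), COUNT(*).
HAVING: drop groups with fewer than 2 rows.
  classical: ids {6, 26} → MAX(duration)=213, ROUND(AVG(duration), 2)=198.5, COUNT(*)=2
  pop: ids {4, 7, 8, 16} → MAX(duration)=369, ROUND(AVG(duration), 2)=283.25, COUNT(*)=4
  rock: ids {1, 11, 18, 28} → MAX(duration)=360, ROUND(AVG(duration), 2)=253, COUNT(*)=4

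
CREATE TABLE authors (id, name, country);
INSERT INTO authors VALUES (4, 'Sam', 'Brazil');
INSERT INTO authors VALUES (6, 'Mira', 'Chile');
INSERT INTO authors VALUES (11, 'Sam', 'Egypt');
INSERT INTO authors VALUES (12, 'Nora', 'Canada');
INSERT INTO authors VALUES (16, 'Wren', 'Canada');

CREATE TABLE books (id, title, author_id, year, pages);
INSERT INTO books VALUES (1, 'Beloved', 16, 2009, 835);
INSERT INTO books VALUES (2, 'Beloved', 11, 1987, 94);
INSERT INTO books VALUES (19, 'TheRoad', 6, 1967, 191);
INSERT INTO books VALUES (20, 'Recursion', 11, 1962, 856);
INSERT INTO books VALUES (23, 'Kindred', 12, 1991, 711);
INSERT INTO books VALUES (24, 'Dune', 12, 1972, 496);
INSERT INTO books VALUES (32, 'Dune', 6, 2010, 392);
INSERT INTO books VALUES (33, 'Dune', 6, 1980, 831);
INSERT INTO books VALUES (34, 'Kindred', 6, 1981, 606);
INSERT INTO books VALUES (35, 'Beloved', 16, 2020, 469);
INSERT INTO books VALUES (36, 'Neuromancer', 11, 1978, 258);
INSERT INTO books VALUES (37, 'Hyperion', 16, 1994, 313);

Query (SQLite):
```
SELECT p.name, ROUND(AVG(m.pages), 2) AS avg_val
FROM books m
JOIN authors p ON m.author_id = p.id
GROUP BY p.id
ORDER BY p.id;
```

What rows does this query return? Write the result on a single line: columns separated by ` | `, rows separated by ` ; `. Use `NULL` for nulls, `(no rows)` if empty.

Join each books row to its authors via author_id.
Group joined rows by authors.id; compute ROUND(AVG(m.pages), 2) per group.
  6: ids {19, 32, 33, 34} → ROUND(AVG(m.pages), 2)=505
  11: ids {2, 20, 36} → ROUND(AVG(m.pages), 2)=402.67
  12: ids {23, 24} → ROUND(AVG(m.pages), 2)=603.5
  16: ids {1, 35, 37} → ROUND(AVG(m.pages), 2)=539

Mira | 505 ; Sam | 402.67 ; Nora | 603.5 ; Wren | 539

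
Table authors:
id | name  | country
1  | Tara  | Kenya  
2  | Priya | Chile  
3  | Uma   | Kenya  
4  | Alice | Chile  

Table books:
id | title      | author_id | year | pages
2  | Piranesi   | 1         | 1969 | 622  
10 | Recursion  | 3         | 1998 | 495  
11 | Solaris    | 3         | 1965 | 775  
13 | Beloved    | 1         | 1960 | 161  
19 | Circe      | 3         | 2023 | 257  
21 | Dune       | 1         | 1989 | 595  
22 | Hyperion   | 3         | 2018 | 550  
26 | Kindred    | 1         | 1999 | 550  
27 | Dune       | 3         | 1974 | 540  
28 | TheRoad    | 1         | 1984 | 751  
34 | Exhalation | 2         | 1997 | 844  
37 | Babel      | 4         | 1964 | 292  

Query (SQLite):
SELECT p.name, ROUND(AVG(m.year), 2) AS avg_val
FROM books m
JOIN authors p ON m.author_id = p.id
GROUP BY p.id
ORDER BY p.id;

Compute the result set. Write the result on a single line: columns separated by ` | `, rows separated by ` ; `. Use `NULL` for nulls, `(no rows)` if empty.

Join each books row to its authors via author_id.
Group joined rows by authors.id; compute ROUND(AVG(m.year), 2) per group.
  1: ids {2, 13, 21, 26, 28} → ROUND(AVG(m.year), 2)=1980.2
  2: ids {34} → ROUND(AVG(m.year), 2)=1997
  3: ids {10, 11, 19, 22, 27} → ROUND(AVG(m.year), 2)=1995.6
  4: ids {37} → ROUND(AVG(m.year), 2)=1964

Tara | 1980.2 ; Priya | 1997 ; Uma | 1995.6 ; Alice | 1964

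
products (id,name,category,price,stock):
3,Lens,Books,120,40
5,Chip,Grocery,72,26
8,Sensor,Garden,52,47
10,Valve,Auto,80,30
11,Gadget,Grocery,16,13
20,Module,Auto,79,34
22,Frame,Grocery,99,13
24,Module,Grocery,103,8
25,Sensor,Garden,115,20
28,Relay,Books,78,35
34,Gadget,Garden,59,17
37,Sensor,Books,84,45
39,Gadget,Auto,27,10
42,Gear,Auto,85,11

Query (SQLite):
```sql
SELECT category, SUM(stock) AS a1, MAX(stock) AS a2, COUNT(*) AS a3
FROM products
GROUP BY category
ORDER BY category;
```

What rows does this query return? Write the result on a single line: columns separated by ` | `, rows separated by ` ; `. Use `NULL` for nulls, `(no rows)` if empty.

Auto | 85 | 34 | 4 ; Books | 120 | 45 | 3 ; Garden | 84 | 47 | 3 ; Grocery | 60 | 26 | 4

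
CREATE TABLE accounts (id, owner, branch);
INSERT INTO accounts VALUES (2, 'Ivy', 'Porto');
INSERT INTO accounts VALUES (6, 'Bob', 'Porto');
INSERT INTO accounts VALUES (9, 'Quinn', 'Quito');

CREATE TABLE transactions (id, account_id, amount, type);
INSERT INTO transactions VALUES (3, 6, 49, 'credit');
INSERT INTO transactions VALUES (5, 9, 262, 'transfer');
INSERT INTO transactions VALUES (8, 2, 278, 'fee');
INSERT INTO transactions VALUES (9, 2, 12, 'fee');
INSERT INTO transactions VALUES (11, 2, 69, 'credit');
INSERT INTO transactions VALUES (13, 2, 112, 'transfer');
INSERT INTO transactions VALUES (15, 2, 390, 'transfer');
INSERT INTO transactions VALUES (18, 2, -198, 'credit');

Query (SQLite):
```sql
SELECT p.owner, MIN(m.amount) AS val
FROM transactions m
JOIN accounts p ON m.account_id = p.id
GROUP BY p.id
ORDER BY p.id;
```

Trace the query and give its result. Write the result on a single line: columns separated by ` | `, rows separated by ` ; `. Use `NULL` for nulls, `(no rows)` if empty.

Ivy | -198 ; Bob | 49 ; Quinn | 262

Join each transactions row to its accounts via account_id.
Group joined rows by accounts.id; compute MIN(m.amount) per group.
  2: ids {8, 9, 11, 13, 15, 18} → MIN(m.amount)=-198
  6: ids {3} → MIN(m.amount)=49
  9: ids {5} → MIN(m.amount)=262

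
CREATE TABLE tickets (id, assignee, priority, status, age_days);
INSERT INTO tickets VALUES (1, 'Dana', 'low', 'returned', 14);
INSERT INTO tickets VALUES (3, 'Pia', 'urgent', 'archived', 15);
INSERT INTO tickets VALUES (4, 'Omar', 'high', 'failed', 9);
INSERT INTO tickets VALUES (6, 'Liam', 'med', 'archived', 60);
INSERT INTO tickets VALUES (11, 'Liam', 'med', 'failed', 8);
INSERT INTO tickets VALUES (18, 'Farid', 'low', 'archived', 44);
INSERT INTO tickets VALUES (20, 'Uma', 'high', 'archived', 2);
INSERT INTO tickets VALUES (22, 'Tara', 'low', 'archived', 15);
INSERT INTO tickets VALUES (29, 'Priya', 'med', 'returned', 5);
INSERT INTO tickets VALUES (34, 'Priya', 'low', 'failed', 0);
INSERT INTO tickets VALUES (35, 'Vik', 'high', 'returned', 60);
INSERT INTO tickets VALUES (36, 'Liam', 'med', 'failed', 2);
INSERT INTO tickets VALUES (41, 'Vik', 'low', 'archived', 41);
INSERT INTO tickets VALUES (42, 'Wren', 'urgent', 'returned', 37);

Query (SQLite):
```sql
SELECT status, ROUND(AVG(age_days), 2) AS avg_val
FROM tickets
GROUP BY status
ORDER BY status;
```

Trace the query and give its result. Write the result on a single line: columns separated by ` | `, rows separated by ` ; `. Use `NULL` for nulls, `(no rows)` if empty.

Partition tickets by status; compute ROUND(AVG(age_days), 2) within each group.
  archived: ids {3, 6, 18, 20, 22, 41} → ROUND(AVG(age_days), 2)=29.5
  failed: ids {4, 11, 34, 36} → ROUND(AVG(age_days), 2)=4.75
  returned: ids {1, 29, 35, 42} → ROUND(AVG(age_days), 2)=29

archived | 29.5 ; failed | 4.75 ; returned | 29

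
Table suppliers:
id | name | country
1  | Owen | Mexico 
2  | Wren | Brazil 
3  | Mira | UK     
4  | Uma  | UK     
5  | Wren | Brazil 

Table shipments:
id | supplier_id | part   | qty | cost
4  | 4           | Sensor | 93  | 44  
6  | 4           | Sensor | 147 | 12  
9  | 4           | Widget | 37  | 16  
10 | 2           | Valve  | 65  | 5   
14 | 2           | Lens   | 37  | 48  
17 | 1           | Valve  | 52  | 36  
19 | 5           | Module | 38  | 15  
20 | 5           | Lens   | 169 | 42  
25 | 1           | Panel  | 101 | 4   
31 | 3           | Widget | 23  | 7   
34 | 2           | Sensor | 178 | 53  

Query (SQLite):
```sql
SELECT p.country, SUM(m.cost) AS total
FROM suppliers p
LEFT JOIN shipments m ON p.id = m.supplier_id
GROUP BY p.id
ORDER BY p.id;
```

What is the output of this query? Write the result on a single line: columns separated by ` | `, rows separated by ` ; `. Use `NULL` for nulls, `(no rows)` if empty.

Mexico | 40 ; Brazil | 106 ; UK | 7 ; UK | 72 ; Brazil | 57

LEFT JOIN keeps every suppliers row; unmatched ones get NULL for shipments columns.
Group by suppliers.id and compute SUM(m.cost). SUM over an all-NULL group is NULL.
  1: ids {17, 25} → SUM(m.cost)=40
  2: ids {10, 14, 34} → SUM(m.cost)=106
  3: ids {31} → SUM(m.cost)=7
  4: ids {4, 6, 9} → SUM(m.cost)=72
  5: ids {19, 20} → SUM(m.cost)=57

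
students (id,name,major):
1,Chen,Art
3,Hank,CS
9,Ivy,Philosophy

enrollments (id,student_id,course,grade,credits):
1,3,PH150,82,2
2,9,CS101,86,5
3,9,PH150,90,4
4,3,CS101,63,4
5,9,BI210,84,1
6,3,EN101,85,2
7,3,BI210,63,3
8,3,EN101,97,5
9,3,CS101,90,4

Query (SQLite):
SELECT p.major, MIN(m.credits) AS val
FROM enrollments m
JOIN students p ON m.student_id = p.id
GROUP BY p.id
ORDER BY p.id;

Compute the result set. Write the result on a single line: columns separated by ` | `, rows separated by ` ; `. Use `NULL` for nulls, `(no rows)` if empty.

CS | 2 ; Philosophy | 1

Join each enrollments row to its students via student_id.
Group joined rows by students.id; compute MIN(m.credits) per group.
  3: ids {1, 4, 6, 7, 8, 9} → MIN(m.credits)=2
  9: ids {2, 3, 5} → MIN(m.credits)=1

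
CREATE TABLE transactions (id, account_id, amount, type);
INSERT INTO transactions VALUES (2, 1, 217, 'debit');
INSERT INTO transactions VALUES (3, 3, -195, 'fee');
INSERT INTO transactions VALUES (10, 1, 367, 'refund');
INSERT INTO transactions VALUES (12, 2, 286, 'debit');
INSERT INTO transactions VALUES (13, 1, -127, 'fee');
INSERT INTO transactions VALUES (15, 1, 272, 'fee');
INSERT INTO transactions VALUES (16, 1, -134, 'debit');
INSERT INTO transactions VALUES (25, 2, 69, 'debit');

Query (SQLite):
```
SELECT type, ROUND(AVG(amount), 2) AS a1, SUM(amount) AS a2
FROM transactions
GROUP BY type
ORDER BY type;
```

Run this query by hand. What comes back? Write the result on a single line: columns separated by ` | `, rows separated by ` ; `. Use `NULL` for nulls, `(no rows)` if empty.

Group transactions by type.
Per group compute: ROUND(AVG(amount), 2), SUM(amount).
  debit: ids {2, 12, 16, 25} → ROUND(AVG(amount), 2)=109.5, SUM(amount)=438
  fee: ids {3, 13, 15} → ROUND(AVG(amount), 2)=-16.67, SUM(amount)=-50
  refund: ids {10} → ROUND(AVG(amount), 2)=367, SUM(amount)=367

debit | 109.5 | 438 ; fee | -16.67 | -50 ; refund | 367 | 367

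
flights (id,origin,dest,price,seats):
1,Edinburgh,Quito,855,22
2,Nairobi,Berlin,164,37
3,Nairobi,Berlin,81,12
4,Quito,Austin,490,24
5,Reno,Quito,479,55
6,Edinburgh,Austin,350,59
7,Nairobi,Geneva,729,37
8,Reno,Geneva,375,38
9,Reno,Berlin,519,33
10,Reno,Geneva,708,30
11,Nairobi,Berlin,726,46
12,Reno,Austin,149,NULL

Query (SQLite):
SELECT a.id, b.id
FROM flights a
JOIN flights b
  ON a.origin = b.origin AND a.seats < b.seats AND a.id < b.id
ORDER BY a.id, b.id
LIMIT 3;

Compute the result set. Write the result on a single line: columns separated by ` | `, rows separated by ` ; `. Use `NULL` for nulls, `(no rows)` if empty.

Pairs (a,b) with same origin, a.seats < b.seats, a.id < b.id.
origin groups: Edinburgh:{1,6} Nairobi:{2,3,7,11} Quito:{4} Reno:{5,8,9,10,12}
Ordered by (a.id, b.id); first 3.

1 | 6 ; 2 | 11 ; 3 | 7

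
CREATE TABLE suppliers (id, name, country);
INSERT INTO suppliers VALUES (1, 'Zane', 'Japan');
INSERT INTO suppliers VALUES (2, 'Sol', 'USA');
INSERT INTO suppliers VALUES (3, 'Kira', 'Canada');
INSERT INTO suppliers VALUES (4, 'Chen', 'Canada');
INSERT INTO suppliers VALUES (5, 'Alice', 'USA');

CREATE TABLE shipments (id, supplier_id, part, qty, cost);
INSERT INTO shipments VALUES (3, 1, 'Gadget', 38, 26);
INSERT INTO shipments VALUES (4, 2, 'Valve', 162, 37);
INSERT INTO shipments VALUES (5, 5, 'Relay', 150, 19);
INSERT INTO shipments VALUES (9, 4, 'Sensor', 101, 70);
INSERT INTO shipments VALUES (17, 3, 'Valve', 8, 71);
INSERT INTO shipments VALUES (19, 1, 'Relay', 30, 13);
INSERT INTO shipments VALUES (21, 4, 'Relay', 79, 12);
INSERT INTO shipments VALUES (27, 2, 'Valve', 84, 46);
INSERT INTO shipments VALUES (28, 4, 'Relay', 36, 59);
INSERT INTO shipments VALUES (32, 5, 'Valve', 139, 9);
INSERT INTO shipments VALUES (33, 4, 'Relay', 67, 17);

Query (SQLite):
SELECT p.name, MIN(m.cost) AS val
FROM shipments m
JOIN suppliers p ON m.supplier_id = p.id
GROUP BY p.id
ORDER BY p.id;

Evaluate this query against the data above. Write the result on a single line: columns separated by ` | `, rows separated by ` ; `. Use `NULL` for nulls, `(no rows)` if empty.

Join each shipments row to its suppliers via supplier_id.
Group joined rows by suppliers.id; compute MIN(m.cost) per group.
  1: ids {3, 19} → MIN(m.cost)=13
  2: ids {4, 27} → MIN(m.cost)=37
  3: ids {17} → MIN(m.cost)=71
  4: ids {9, 21, 28, 33} → MIN(m.cost)=12
  5: ids {5, 32} → MIN(m.cost)=9

Zane | 13 ; Sol | 37 ; Kira | 71 ; Chen | 12 ; Alice | 9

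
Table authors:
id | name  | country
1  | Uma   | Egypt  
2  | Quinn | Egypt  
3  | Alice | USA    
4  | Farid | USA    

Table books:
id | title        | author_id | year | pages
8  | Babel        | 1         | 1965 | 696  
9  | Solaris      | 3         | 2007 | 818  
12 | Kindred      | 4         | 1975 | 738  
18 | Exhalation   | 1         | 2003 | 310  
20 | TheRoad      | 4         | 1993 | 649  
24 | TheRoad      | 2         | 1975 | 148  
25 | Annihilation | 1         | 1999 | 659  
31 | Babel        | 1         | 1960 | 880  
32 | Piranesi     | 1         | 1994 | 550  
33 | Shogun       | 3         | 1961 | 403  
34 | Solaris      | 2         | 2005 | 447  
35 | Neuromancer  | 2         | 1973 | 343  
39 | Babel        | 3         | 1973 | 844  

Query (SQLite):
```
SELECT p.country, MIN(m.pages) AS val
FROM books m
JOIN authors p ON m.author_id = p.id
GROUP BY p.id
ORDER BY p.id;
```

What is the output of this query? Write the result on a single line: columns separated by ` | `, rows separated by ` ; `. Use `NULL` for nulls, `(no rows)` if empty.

Egypt | 310 ; Egypt | 148 ; USA | 403 ; USA | 649

Join each books row to its authors via author_id.
Group joined rows by authors.id; compute MIN(m.pages) per group.
  1: ids {8, 18, 25, 31, 32} → MIN(m.pages)=310
  2: ids {24, 34, 35} → MIN(m.pages)=148
  3: ids {9, 33, 39} → MIN(m.pages)=403
  4: ids {12, 20} → MIN(m.pages)=649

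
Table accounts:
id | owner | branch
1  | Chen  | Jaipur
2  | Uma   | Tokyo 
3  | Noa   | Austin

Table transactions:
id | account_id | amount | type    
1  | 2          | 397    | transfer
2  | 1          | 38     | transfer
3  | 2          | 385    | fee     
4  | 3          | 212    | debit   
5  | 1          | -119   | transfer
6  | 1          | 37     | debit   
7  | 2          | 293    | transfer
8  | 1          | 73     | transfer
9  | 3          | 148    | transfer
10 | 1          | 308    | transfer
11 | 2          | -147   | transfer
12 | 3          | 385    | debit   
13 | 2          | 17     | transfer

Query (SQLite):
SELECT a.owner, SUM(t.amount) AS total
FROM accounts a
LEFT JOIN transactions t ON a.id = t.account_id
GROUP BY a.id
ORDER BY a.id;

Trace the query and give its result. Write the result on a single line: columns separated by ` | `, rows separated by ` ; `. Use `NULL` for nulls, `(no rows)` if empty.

Chen | 337 ; Uma | 945 ; Noa | 745

LEFT JOIN keeps every accounts row; unmatched ones get NULL for transactions columns.
Group by accounts.id and compute SUM(t.amount). SUM over an all-NULL group is NULL.
  1: ids {2, 5, 6, 8, 10} → SUM(t.amount)=337
  2: ids {1, 3, 7, 11, 13} → SUM(t.amount)=945
  3: ids {4, 9, 12} → SUM(t.amount)=745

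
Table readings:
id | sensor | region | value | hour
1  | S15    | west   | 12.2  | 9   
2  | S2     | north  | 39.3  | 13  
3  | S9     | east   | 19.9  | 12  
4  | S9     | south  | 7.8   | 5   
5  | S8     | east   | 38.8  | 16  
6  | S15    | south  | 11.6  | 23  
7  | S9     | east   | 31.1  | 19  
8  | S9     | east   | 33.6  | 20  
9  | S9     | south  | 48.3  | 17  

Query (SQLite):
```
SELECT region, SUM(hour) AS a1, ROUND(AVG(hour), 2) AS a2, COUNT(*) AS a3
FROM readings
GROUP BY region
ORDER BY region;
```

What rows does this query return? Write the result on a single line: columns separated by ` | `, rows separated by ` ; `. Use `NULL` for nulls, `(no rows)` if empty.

east | 67 | 16.75 | 4 ; north | 13 | 13 | 1 ; south | 45 | 15 | 3 ; west | 9 | 9 | 1

Group readings by region.
Per group compute: SUM(hour), ROUND(AVG(hour), 2), COUNT(*).
  east: ids {3, 5, 7, 8} → SUM(hour)=67, ROUND(AVG(hour), 2)=16.75, COUNT(*)=4
  north: ids {2} → SUM(hour)=13, ROUND(AVG(hour), 2)=13, COUNT(*)=1
  south: ids {4, 6, 9} → SUM(hour)=45, ROUND(AVG(hour), 2)=15, COUNT(*)=3
  west: ids {1} → SUM(hour)=9, ROUND(AVG(hour), 2)=9, COUNT(*)=1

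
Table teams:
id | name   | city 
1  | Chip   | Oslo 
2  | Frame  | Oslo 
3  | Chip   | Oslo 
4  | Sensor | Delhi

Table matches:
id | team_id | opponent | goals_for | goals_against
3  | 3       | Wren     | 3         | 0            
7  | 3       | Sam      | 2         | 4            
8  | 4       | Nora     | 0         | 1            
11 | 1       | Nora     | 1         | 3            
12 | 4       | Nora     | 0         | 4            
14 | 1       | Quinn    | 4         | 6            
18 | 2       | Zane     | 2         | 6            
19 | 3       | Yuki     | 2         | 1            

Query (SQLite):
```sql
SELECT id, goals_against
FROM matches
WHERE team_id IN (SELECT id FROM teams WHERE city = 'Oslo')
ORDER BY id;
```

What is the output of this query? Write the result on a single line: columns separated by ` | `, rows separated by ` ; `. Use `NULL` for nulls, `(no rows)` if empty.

3 | 0 ; 7 | 4 ; 11 | 3 ; 14 | 6 ; 18 | 6 ; 19 | 1

Inner query: teams.id where city = 'Oslo'.
Outer: keep matches rows whose team_id is in that set.
Inner query → {1, 2, 3}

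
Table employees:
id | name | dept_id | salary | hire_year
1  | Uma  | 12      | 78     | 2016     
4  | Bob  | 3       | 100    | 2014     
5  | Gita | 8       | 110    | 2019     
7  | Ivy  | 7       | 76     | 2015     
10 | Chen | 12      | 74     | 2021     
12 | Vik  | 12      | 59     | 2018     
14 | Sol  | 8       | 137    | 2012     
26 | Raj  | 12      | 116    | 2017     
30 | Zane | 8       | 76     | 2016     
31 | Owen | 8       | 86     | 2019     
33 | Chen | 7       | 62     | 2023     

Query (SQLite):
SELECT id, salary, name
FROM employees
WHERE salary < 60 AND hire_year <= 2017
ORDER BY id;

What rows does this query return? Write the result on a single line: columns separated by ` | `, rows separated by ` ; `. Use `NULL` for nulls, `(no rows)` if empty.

salary < 60: ids {12}
hire_year <= 2017: ids {1, 4, 7, 14, 26, 30}
Combine with AND.

(no rows)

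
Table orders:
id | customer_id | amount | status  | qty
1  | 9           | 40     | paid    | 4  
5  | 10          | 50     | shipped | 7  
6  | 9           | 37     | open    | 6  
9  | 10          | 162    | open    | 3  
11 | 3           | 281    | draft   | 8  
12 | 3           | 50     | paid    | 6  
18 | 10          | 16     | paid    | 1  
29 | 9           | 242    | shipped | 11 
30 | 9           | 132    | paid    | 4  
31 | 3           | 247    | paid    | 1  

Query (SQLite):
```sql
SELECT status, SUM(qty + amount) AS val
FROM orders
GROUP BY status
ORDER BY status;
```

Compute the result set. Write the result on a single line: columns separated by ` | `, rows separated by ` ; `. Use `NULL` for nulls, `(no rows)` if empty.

draft | 289 ; open | 208 ; paid | 501 ; shipped | 310

For each row compute qty + amount.
Group by status; take SUM of the expression per group.
  draft: ids {11} → SUM(qty + amount)=289
  open: ids {6, 9} → SUM(qty + amount)=208
  paid: ids {1, 12, 18, 30, 31} → SUM(qty + amount)=501
  shipped: ids {5, 29} → SUM(qty + amount)=310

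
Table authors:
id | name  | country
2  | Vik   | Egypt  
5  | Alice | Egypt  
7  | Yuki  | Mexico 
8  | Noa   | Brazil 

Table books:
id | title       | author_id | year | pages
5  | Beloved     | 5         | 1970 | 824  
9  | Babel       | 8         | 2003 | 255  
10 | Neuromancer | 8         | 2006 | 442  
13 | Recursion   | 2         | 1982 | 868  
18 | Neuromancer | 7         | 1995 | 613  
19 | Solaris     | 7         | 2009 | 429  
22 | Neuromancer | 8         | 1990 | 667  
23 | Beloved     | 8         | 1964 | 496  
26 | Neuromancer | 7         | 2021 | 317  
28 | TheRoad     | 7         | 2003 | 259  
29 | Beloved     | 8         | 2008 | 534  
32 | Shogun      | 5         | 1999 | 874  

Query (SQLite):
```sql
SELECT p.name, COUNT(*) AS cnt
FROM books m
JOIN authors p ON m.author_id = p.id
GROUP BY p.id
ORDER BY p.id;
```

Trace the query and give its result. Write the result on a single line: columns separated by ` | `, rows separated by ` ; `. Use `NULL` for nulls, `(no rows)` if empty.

Vik | 1 ; Alice | 2 ; Yuki | 4 ; Noa | 5

Join each books row to its authors via author_id.
Group joined rows by authors.id; compute COUNT(*) per group.
  2: ids {13} → COUNT(*)=1
  5: ids {5, 32} → COUNT(*)=2
  7: ids {18, 19, 26, 28} → COUNT(*)=4
  8: ids {9, 10, 22, 23, 29} → COUNT(*)=5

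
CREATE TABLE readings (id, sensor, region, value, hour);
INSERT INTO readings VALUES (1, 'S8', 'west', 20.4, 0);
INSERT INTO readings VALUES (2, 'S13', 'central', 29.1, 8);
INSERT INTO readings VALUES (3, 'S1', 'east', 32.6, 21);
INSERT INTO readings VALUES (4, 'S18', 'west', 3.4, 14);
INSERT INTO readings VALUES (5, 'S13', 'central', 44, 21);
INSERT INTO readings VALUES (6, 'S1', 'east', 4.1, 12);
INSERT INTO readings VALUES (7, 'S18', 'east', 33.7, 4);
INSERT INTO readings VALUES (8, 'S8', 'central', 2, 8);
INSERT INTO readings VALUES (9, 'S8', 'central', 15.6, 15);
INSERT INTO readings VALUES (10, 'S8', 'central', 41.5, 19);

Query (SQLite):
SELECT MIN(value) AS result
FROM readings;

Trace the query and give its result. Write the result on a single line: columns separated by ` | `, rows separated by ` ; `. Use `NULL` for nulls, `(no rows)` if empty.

2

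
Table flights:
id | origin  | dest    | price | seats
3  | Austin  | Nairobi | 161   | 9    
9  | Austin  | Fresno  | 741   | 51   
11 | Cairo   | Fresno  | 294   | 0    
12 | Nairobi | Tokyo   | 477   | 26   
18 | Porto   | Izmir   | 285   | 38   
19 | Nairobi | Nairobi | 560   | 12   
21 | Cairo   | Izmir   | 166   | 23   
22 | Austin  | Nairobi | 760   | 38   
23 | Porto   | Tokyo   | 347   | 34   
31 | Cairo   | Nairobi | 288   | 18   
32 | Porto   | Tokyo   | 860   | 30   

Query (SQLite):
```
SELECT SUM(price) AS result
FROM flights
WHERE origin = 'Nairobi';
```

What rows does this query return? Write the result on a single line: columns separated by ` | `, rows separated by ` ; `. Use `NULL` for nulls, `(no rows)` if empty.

Rows where origin='Nairobi' → price values: [477, 560].
SUM of non-NULL values = 1037.

1037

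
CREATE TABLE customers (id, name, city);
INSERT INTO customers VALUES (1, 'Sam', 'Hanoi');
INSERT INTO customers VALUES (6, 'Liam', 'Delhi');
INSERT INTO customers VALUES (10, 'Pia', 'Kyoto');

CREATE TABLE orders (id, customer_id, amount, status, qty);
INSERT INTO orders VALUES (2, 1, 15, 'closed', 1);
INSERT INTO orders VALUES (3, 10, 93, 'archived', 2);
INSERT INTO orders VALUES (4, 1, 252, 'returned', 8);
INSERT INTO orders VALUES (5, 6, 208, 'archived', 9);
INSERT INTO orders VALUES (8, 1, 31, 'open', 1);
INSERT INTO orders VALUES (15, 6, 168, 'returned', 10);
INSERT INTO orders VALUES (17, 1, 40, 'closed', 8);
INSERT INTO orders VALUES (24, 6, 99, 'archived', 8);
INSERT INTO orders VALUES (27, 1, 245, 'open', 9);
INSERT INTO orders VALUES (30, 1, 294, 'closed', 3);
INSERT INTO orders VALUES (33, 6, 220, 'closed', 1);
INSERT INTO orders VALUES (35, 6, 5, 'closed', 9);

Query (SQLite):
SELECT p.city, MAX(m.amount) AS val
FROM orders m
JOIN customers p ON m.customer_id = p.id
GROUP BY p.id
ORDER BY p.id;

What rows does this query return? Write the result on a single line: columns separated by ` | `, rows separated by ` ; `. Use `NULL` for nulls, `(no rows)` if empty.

Join each orders row to its customers via customer_id.
Group joined rows by customers.id; compute MAX(m.amount) per group.
  1: ids {2, 4, 8, 17, 27, 30} → MAX(m.amount)=294
  6: ids {5, 15, 24, 33, 35} → MAX(m.amount)=220
  10: ids {3} → MAX(m.amount)=93

Hanoi | 294 ; Delhi | 220 ; Kyoto | 93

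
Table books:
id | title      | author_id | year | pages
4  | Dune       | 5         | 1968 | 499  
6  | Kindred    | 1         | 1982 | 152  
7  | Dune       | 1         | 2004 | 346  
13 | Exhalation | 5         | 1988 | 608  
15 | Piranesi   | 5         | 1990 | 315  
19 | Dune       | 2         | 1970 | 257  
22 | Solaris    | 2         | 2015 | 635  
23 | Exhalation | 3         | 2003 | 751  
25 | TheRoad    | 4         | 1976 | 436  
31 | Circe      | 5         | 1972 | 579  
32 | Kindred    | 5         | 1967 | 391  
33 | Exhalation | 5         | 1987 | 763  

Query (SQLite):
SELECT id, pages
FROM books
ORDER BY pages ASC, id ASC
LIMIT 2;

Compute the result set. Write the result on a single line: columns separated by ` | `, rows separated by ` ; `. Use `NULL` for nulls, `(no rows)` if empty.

Sort by pages asc, tiebreak id asc: (152, id=6), (257, id=19), (315, id=15), (346, id=7), (391, id=32) …. Take first 2.

6 | 152 ; 19 | 257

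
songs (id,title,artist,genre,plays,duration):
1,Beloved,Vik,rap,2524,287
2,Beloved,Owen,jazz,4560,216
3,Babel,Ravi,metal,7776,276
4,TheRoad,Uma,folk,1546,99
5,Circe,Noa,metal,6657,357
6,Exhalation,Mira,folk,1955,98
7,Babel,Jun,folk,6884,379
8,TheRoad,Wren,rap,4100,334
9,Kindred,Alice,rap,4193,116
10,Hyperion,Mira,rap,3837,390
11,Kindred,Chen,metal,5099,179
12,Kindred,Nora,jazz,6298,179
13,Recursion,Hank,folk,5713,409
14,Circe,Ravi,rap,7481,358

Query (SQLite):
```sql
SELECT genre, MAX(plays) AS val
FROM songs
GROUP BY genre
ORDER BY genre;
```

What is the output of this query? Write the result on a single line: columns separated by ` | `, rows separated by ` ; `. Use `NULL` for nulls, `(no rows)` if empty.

folk | 6884 ; jazz | 6298 ; metal | 7776 ; rap | 7481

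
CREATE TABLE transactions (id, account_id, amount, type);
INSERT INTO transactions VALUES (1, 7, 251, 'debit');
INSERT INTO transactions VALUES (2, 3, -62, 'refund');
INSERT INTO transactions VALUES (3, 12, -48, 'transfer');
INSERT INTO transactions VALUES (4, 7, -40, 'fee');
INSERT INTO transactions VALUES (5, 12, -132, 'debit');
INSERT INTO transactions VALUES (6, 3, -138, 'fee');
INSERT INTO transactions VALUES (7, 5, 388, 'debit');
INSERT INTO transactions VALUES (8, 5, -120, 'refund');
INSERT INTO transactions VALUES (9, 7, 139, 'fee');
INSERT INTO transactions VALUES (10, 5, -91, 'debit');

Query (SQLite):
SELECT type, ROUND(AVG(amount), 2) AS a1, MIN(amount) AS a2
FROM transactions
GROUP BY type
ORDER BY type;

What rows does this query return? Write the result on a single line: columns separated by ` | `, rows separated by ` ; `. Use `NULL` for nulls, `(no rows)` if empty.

Group transactions by type.
Per group compute: ROUND(AVG(amount), 2), MIN(amount).
  debit: ids {1, 5, 7, 10} → ROUND(AVG(amount), 2)=104, MIN(amount)=-132
  fee: ids {4, 6, 9} → ROUND(AVG(amount), 2)=-13, MIN(amount)=-138
  refund: ids {2, 8} → ROUND(AVG(amount), 2)=-91, MIN(amount)=-120
  transfer: ids {3} → ROUND(AVG(amount), 2)=-48, MIN(amount)=-48

debit | 104 | -132 ; fee | -13 | -138 ; refund | -91 | -120 ; transfer | -48 | -48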